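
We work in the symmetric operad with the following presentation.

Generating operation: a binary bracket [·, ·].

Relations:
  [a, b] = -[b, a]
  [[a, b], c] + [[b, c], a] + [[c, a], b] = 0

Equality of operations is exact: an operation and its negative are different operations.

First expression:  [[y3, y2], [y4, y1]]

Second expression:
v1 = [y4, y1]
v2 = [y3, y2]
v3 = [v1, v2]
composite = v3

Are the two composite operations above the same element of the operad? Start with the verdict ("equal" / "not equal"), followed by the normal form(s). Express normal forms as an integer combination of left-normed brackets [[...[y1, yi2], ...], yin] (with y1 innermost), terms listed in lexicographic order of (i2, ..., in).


not equal: they reduce to -[[[y1, y4], y2], y3] + [[[y1, y4], y3], y2] and [[[y1, y4], y2], y3] - [[[y1, y4], y3], y2]

Reducing the first expression gives -[[[y1, y4], y2], y3] + [[[y1, y4], y3], y2]
Reducing the second expression gives [[[y1, y4], y2], y3] - [[[y1, y4], y3], y2]
The normal forms differ: not equal.


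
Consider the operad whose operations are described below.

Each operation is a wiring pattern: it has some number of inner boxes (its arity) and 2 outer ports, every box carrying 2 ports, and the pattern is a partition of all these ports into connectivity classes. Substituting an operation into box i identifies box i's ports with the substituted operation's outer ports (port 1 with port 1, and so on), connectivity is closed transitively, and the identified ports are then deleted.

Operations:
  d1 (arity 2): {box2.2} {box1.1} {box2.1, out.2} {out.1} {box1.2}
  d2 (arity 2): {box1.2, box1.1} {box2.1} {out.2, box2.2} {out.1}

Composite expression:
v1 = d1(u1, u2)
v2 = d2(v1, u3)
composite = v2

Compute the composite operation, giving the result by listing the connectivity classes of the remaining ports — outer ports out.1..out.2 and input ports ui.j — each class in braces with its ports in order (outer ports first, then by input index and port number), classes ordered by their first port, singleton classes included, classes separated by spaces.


{out.1} {out.2, u3.2} {u1.1} {u1.2} {u2.1} {u2.2} {u3.1}


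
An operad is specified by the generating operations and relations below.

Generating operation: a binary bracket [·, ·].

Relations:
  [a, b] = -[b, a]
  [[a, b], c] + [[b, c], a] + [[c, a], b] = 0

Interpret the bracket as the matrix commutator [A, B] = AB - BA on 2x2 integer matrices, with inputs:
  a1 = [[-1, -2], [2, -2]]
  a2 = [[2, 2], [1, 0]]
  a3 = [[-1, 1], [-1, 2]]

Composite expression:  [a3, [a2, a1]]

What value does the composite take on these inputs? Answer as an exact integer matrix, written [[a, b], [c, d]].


[[-9, 6], [-21, 9]]


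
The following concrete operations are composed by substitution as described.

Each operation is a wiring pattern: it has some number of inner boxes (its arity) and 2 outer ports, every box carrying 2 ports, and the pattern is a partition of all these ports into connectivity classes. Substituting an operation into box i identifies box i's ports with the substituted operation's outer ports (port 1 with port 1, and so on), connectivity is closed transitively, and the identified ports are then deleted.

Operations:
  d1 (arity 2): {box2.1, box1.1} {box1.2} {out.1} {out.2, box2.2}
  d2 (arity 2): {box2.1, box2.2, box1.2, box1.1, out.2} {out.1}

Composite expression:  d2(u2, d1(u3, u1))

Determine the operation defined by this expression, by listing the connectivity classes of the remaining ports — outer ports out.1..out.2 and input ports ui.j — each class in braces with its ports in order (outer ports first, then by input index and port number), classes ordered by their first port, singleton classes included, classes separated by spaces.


{out.1} {out.2, u1.2, u2.1, u2.2} {u1.1, u3.1} {u3.2}

Two ports join when wires chain via d2-identified ports.
the subtree at d1 composes to {out.1} {out.2, u1.2} {u1.1, u3.1} {u3.2} on (u3, u1); out.j = own outer ports
the subtree at d2 composes to {out.1} {out.2, u1.2, u2.1, u2.2} {u1.1, u3.1} {u3.2} on (u2, u3, u1); out.j = own outer ports


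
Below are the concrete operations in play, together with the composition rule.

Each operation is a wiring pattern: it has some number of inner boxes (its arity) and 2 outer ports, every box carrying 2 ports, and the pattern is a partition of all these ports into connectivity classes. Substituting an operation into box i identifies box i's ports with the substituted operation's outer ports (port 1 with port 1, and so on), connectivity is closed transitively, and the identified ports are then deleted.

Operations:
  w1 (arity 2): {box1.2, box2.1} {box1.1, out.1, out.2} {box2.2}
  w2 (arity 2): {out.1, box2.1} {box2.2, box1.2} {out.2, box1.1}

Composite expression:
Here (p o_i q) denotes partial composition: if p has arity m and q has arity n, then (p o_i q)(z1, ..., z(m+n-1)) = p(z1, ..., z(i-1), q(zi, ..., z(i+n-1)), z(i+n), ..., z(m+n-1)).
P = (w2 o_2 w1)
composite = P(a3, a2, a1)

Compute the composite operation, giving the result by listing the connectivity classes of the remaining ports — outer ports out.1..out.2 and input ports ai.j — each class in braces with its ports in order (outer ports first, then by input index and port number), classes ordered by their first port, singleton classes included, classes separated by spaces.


{out.1, a2.1, a3.2} {out.2, a3.1} {a1.1, a2.2} {a1.2}

Two ports join when wires chain via w2-identified ports.
through w1, on inputs (a2, a1): {out.1, out.2, a2.1} {a1.1, a2.2} {a1.2} (out.j = stage outer ports)
through w2, on inputs (a3, a2, a1): {out.1, a2.1, a3.2} {out.2, a3.1} {a1.1, a2.2} {a1.2} (out.j = stage outer ports)


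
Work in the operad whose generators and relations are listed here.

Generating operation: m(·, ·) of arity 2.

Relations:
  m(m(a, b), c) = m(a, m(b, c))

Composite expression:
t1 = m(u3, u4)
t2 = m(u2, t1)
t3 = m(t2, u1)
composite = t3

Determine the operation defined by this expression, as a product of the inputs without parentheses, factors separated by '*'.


u2 * u3 * u4 * u1


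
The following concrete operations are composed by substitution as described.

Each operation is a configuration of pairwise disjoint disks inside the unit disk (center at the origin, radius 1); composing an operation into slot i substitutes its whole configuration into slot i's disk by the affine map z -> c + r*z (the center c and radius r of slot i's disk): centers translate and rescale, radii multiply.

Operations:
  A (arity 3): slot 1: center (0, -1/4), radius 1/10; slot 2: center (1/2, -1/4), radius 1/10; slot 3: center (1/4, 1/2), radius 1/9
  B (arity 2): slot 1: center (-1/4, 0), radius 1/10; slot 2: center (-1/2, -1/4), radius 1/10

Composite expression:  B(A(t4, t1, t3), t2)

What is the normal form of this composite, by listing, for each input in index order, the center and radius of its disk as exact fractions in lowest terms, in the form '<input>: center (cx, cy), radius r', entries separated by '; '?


t1: center (-1/5, -1/40), radius 1/100; t2: center (-1/2, -1/4), radius 1/10; t3: center (-9/40, 1/20), radius 1/90; t4: center (-1/4, -1/40), radius 1/100


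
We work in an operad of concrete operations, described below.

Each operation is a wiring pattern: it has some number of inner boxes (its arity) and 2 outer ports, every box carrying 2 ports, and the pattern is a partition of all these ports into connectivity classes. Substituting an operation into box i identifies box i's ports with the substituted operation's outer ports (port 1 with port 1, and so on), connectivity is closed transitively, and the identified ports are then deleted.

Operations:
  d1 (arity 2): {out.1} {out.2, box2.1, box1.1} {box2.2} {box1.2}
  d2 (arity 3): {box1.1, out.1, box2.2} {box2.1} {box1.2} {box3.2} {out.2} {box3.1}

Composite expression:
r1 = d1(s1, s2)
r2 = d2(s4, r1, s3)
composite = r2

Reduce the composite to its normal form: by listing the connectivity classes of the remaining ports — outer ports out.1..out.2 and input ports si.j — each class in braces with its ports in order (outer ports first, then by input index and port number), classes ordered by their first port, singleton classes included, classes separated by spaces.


{out.1, s1.1, s2.1, s4.1} {out.2} {s1.2} {s2.2} {s3.1} {s3.2} {s4.2}

Substituting into d2 glues patterns; closure does the rest.
through d1, on inputs (s1, s2): {out.1} {out.2, s1.1, s2.1} {s1.2} {s2.2} (out.j = stage outer ports)
through d2, on inputs (s4, s1, s2, s3): {out.1, s1.1, s2.1, s4.1} {out.2} {s1.2} {s2.2} {s3.1} {s3.2} {s4.2} (out.j = stage outer ports)


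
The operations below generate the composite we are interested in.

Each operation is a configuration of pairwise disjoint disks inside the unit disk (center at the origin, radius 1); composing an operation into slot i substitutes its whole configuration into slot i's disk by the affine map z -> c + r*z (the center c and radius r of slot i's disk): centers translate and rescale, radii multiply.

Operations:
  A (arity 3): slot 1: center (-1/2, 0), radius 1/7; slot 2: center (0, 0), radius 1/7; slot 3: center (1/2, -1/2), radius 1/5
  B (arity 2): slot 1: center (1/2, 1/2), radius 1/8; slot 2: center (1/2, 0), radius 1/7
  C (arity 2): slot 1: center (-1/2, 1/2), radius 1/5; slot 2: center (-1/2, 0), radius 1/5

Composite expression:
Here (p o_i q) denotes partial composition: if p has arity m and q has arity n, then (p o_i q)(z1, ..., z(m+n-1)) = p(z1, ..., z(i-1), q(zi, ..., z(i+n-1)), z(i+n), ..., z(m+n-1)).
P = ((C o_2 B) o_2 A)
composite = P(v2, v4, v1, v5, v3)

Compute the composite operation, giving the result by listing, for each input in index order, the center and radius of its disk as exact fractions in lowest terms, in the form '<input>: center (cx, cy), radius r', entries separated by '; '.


v1: center (-2/5, 1/10), radius 1/280; v2: center (-1/2, 1/2), radius 1/5; v3: center (-2/5, 0), radius 1/35; v4: center (-33/80, 1/10), radius 1/280; v5: center (-31/80, 7/80), radius 1/200

Each v-disk chains the slot maps above it in C; radii multiply.
input v2: composing its 1 substitution step yields center (-1/2, 1/2), radius 1/5
input v4: composing its 3 substitution steps yields center (-33/80, 1/10), radius 1/280
input v1: composing its 3 substitution steps yields center (-2/5, 1/10), radius 1/280
input v5: composing its 3 substitution steps yields center (-31/80, 7/80), radius 1/200
input v3: composing its 2 substitution steps yields center (-2/5, 0), radius 1/35


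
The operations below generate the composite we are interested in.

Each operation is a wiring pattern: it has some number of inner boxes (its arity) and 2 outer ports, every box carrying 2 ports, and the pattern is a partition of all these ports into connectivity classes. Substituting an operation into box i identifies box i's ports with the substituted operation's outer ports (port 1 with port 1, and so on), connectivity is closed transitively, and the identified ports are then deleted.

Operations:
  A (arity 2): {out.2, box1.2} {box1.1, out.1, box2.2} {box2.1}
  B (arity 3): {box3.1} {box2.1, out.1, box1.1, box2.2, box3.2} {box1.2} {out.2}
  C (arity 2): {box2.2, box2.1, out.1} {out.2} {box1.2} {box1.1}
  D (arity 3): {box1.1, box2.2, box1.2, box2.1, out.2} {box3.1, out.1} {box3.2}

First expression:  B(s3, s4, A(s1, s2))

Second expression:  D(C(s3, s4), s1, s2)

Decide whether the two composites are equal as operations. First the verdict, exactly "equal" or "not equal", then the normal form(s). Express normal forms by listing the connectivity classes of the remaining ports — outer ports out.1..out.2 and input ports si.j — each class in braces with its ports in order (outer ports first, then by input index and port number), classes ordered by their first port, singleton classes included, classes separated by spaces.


Reducing the first expression gives {out.1, s1.2, s3.1, s4.1, s4.2} {out.2} {s1.1, s2.2} {s2.1} {s3.2}
Reducing the second expression gives {out.1, s2.1} {out.2, s1.1, s1.2, s4.1, s4.2} {s2.2} {s3.1} {s3.2}
The forms do not match — not equal.

not equal — first {out.1, s1.2, s3.1, s4.1, s4.2} {out.2} {s1.1, s2.2} {s2.1} {s3.2}, second {out.1, s2.1} {out.2, s1.1, s1.2, s4.1, s4.2} {s2.2} {s3.1} {s3.2}


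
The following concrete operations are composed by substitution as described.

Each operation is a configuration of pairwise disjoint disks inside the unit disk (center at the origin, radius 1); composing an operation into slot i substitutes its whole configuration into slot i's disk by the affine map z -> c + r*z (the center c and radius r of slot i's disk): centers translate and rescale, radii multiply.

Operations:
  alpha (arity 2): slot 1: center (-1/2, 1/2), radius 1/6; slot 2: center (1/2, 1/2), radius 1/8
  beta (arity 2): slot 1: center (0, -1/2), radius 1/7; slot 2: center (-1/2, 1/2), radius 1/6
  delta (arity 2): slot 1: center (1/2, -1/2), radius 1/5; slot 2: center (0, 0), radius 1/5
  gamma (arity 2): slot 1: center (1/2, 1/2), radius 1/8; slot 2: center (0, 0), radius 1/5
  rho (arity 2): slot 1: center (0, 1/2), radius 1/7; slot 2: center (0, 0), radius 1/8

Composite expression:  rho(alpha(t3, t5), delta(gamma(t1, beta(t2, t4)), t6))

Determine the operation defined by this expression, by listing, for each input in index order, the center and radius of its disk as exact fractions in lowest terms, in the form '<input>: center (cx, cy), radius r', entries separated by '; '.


t1: center (3/40, -1/20), radius 1/320; t2: center (1/16, -13/200), radius 1/1400; t3: center (-1/14, 4/7), radius 1/42; t4: center (3/50, -3/50), radius 1/1200; t5: center (1/14, 4/7), radius 1/56; t6: center (0, 0), radius 1/40

Each t-disk chains the slot maps above it in rho; radii multiply.
for t3, the 2-step affine chain lands on center (-1/14, 4/7), radius 1/42
for t5, the 2-step affine chain lands on center (1/14, 4/7), radius 1/56
for t1, the 3-step affine chain lands on center (3/40, -1/20), radius 1/320
for t2, the 4-step affine chain lands on center (1/16, -13/200), radius 1/1400
for t4, the 4-step affine chain lands on center (3/50, -3/50), radius 1/1200
for t6, the 2-step affine chain lands on center (0, 0), radius 1/40


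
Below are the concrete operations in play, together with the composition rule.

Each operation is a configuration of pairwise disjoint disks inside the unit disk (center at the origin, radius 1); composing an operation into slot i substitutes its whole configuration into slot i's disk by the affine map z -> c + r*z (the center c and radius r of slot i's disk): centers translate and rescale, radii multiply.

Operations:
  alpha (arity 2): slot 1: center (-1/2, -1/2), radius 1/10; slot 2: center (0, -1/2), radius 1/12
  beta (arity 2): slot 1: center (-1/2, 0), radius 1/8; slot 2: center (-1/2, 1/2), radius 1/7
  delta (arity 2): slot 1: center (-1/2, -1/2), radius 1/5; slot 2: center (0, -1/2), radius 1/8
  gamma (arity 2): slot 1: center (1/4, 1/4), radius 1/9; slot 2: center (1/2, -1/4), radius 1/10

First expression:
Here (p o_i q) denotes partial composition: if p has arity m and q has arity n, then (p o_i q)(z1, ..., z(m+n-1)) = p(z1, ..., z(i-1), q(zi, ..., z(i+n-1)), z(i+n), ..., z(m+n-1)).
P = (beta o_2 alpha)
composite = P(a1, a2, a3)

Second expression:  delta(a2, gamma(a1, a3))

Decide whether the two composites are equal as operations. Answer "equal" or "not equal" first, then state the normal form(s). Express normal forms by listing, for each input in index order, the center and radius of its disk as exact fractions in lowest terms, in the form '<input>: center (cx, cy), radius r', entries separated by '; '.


not equal: they reduce to a1: center (-1/2, 0), radius 1/8; a2: center (-4/7, 3/7), radius 1/70; a3: center (-1/2, 3/7), radius 1/84 and a1: center (1/32, -15/32), radius 1/72; a2: center (-1/2, -1/2), radius 1/5; a3: center (1/16, -17/32), radius 1/80


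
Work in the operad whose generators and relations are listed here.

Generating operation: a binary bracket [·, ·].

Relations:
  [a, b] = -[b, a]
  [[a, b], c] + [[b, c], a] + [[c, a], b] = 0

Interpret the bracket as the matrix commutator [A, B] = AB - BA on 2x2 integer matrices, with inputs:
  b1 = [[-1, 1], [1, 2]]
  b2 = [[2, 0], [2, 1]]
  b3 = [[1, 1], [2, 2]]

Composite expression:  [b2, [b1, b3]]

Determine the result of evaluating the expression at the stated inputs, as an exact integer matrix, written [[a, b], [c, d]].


[[4, -2], [-1, -4]]

[b1, b3] = [[1, -2], [5, -1]]
[b2, [b1, b3]] = [[4, -2], [-1, -4]]


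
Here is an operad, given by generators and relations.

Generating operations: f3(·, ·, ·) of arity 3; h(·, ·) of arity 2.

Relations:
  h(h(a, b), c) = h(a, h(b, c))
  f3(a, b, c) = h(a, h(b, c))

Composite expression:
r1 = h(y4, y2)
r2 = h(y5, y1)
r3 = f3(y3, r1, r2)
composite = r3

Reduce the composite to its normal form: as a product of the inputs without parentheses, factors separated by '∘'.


y3 ∘ y4 ∘ y2 ∘ y5 ∘ y1


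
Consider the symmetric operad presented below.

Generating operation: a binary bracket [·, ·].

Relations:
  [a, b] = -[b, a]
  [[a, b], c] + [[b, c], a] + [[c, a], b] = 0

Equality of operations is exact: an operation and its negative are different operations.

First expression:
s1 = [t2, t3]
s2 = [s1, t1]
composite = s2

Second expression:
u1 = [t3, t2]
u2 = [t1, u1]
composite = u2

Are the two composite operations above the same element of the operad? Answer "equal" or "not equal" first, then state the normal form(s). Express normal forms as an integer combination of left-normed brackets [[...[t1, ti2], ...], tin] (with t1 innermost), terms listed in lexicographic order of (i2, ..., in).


equal; the common form is -[[t1, t2], t3] + [[t1, t3], t2]


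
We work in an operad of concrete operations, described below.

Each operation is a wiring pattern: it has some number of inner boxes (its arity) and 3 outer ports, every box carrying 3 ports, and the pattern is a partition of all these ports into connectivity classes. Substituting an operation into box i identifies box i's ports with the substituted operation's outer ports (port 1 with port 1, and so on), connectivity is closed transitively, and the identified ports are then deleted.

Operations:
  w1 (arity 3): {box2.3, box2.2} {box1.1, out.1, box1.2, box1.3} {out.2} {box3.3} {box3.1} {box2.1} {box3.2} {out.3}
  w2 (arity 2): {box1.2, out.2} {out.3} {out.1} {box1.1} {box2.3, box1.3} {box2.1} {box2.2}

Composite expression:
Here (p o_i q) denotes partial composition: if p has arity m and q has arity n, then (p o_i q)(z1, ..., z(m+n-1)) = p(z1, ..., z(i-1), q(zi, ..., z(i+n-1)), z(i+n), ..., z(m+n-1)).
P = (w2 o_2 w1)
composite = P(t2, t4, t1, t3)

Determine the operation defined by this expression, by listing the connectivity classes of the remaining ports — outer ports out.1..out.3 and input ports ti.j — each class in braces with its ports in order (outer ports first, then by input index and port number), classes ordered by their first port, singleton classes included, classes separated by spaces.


{out.1} {out.2, t2.2} {out.3} {t1.1} {t1.2, t1.3} {t2.1} {t2.3} {t3.1} {t3.2} {t3.3} {t4.1, t4.2, t4.3}

Substituting into w2 glues patterns; closure does the rest.
through w1, on inputs (t4, t1, t3): {out.1, t4.1, t4.2, t4.3} {out.2} {out.3} {t1.1} {t1.2, t1.3} {t3.1} {t3.2} {t3.3} (out.j = stage outer ports)
through w2, on inputs (t2, t4, t1, t3): {out.1} {out.2, t2.2} {out.3} {t1.1} {t1.2, t1.3} {t2.1} {t2.3} {t3.1} {t3.2} {t3.3} {t4.1, t4.2, t4.3} (out.j = stage outer ports)


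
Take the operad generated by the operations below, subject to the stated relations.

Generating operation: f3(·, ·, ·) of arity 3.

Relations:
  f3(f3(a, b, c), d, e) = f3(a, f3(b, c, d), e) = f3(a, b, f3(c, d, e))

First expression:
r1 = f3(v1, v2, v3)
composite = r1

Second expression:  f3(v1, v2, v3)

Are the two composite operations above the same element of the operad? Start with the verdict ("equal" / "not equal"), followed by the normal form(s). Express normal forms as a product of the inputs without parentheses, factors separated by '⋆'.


equal; the common form is v1 ⋆ v2 ⋆ v3


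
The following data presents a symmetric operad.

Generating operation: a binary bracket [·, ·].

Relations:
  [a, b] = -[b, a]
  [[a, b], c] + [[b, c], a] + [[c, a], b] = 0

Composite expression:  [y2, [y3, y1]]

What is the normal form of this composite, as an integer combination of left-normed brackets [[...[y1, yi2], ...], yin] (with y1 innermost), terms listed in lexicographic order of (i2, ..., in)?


[[y1, y3], y2]

In the tensor algebra, words opening y1 carry the y1-anchored form.
Composite bracket: [y2, [y3, y1]]
Under [a, b] = ab - ba we get 4 signed associative words (2^2 = 4).
Collect the words opening with y1:
  sign of y1y3y2 is +1, so it contributes +[[y1, y3], y2]


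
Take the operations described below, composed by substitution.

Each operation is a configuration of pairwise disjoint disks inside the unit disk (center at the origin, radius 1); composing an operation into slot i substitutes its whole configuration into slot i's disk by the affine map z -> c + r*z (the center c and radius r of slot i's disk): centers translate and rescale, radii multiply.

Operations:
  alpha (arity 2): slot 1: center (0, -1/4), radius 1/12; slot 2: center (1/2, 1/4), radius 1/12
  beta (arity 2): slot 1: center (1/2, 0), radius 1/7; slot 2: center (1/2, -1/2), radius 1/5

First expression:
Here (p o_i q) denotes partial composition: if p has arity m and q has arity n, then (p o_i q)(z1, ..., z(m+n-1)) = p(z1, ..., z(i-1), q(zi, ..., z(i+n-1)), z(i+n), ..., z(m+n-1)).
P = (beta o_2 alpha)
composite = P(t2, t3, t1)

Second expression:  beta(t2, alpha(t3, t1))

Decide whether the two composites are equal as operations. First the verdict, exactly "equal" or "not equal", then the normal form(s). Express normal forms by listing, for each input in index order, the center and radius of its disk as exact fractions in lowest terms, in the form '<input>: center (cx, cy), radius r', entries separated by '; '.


In normal form, the first expression is t1: center (3/5, -9/20), radius 1/60; t2: center (1/2, 0), radius 1/7; t3: center (1/2, -11/20), radius 1/60
In normal form, the second expression is t1: center (3/5, -9/20), radius 1/60; t2: center (1/2, 0), radius 1/7; t3: center (1/2, -11/20), radius 1/60
The normal forms match — equal.

equal: each reduces to t1: center (3/5, -9/20), radius 1/60; t2: center (1/2, 0), radius 1/7; t3: center (1/2, -11/20), radius 1/60


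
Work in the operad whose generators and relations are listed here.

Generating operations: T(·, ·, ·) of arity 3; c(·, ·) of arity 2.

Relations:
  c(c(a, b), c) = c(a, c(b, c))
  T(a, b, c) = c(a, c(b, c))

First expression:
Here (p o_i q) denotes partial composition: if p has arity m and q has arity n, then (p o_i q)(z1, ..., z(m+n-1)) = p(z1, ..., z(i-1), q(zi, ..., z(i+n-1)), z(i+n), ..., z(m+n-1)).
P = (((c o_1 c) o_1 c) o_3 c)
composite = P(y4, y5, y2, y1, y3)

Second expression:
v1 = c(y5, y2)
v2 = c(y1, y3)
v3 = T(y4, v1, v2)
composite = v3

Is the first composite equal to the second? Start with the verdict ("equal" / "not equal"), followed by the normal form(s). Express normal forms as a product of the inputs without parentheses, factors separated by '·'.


equal: each reduces to y4 · y5 · y2 · y1 · y3

Reducing the first expression gives y4 · y5 · y2 · y1 · y3
Reducing the second expression gives y4 · y5 · y2 · y1 · y3
Both agree, so they are equal.


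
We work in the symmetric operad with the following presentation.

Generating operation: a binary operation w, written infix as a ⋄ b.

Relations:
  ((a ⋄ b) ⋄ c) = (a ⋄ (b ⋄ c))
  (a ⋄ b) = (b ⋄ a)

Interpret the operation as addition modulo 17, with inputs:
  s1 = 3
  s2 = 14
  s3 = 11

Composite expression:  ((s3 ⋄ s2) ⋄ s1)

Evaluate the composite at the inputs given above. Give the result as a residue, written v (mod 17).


(s3 ⋄ s2) = 8
((s3 ⋄ s2) ⋄ s1) = 11

11 (mod 17)


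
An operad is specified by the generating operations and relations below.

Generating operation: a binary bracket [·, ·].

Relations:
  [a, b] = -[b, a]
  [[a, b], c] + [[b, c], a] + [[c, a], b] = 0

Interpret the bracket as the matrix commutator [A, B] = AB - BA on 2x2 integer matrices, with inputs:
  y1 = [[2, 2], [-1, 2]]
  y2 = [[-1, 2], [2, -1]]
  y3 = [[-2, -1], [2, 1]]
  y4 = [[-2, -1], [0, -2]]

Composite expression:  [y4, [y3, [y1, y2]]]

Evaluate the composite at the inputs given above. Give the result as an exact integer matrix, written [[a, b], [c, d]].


[[-24, 0], [0, 24]]

[y1, y2] = [[6, 0], [0, -6]]
[y3, [y1, y2]] = [[0, 12], [24, 0]]
[y4, [y3, [y1, y2]]] = [[-24, 0], [0, 24]]


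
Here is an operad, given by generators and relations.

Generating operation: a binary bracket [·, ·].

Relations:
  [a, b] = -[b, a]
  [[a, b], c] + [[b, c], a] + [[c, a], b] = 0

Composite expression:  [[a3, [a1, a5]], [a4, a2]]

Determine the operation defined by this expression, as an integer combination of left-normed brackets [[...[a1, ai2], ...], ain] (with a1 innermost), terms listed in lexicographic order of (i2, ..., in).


[[[[a1, a5], a3], a2], a4] - [[[[a1, a5], a3], a4], a2]

Expand each bracket as ab - ba; the a1-initial words give the coefficients.
Composite bracket: [[a3, [a1, a5]], [a4, a2]]
Under [a, b] = ab - ba we get 16 signed associative words (2^4 = 16).
Collect the words opening with a1:
  a1a5a3a2a4 appears with sign +1, giving the term +[[[[a1, a5], a3], a2], a4]
  a1a5a3a4a2 appears with sign -1, giving the term -[[[[a1, a5], a3], a4], a2]


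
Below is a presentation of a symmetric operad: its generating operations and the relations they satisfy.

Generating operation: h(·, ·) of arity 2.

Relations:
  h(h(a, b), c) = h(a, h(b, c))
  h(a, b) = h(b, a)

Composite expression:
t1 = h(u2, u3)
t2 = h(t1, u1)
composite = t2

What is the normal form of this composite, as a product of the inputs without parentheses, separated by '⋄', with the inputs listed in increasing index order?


u1 ⋄ u2 ⋄ u3

Key point: h commutes, so take the u-inputs in any fixed order.
h(u2, u3) reduces to u2 ⋄ u3
h(h(u2, u3), u1) reduces to u2 ⋄ u3 ⋄ u1
putting the inputs in ascending order: u1 ⋄ u2 ⋄ u3


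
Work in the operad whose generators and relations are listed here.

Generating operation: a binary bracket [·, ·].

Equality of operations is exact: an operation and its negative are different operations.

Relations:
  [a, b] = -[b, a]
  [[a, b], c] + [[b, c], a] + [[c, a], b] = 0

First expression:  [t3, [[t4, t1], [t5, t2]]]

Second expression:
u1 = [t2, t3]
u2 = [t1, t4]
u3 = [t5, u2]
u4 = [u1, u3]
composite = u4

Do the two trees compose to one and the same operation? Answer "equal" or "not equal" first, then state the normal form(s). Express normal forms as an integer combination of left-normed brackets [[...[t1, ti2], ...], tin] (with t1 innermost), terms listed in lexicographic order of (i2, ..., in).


Normal form of the first expression: -[[[[t1, t4], t2], t5], t3] + [[[[t1, t4], t5], t2], t3]
Normal form of the second expression: [[[[t1, t4], t5], t2], t3] - [[[[t1, t4], t5], t3], t2]
Different reductions; not equal.

not equal; first: -[[[[t1, t4], t2], t5], t3] + [[[[t1, t4], t5], t2], t3]; second: [[[[t1, t4], t5], t2], t3] - [[[[t1, t4], t5], t3], t2]


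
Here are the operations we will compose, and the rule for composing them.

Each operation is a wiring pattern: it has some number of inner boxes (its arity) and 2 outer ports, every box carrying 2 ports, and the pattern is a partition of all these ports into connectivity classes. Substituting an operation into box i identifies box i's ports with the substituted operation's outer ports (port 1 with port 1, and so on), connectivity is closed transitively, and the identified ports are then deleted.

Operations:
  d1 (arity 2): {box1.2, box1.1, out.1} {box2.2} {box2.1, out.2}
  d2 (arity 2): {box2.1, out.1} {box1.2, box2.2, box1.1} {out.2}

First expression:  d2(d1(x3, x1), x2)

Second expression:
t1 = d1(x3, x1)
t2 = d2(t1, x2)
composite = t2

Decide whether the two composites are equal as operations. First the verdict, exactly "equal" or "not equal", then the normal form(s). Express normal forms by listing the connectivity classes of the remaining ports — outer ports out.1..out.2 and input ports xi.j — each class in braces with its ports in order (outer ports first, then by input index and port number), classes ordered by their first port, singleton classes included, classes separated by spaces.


In normal form, the first expression is {out.1, x2.1} {out.2} {x1.1, x2.2, x3.1, x3.2} {x1.2}
In normal form, the second expression is {out.1, x2.1} {out.2} {x1.1, x2.2, x3.1, x3.2} {x1.2}
Both agree, so they are equal.

equal; the common form is {out.1, x2.1} {out.2} {x1.1, x2.2, x3.1, x3.2} {x1.2}


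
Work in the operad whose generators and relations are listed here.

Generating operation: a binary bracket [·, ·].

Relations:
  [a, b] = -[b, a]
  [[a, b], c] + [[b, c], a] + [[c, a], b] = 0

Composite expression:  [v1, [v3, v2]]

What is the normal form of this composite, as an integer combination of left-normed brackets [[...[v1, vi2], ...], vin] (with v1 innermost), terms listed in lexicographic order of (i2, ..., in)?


-[[v1, v2], v3] + [[v1, v3], v2]

Left-normed coefficients sit on the v1-initial expansion words.
Composite bracket: [v1, [v3, v2]]
Under [a, b] = ab - ba we get 4 signed associative words (2^2 = 4).
Only words starting with v1 matter:
  from v1v2v3, sign -1: term -[[v1, v2], v3]
  from v1v3v2, sign +1: term +[[v1, v3], v2]


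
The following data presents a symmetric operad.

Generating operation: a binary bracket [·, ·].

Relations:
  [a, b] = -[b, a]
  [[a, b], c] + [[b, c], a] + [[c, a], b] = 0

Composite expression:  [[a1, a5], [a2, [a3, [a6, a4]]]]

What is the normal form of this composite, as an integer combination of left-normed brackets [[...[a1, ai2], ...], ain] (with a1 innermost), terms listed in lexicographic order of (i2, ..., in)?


-[[[[[a1, a5], a2], a3], a4], a6] + [[[[[a1, a5], a2], a3], a6], a4] + [[[[[a1, a5], a2], a4], a6], a3] - [[[[[a1, a5], a2], a6], a4], a3] + [[[[[a1, a5], a3], a4], a6], a2] - [[[[[a1, a5], a3], a6], a4], a2] - [[[[[a1, a5], a4], a6], a3], a2] + [[[[[a1, a5], a6], a4], a3], a2]


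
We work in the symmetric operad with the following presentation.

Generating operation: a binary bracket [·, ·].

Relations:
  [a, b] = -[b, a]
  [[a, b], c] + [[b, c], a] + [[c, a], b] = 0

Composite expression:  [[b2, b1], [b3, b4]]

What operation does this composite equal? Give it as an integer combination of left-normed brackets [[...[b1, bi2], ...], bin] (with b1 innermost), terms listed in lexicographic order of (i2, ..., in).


A multilinear Lie element is pinned by b1-initial words (b1 innermost).
Composite bracket: [[b2, b1], [b3, b4]]
Each bracket splits as ab - ba, giving 8 signed words (2^3 = 8).
Words beginning with b1 determine it all:
  b1b2b3b4 appears with sign -1, giving the term -[[[b1, b2], b3], b4]
  b1b2b4b3 appears with sign +1, giving the term +[[[b1, b2], b4], b3]

-[[[b1, b2], b3], b4] + [[[b1, b2], b4], b3]


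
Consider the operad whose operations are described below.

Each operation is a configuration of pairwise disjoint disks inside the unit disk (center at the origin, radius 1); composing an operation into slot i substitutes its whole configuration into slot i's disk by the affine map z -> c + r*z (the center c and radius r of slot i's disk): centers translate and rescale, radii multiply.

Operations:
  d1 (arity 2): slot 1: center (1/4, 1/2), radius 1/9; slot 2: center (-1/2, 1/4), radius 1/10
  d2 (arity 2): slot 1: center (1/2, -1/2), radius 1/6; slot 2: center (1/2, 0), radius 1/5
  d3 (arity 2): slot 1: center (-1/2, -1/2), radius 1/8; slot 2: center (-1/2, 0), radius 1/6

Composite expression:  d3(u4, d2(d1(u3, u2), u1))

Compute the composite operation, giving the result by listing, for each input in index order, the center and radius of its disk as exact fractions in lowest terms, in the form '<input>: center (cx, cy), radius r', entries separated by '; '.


u1: center (-5/12, 0), radius 1/30; u2: center (-31/72, -11/144), radius 1/360; u3: center (-59/144, -5/72), radius 1/324; u4: center (-1/2, -1/2), radius 1/8

Below d3, radii multiply path by path; the u-disk centers shift.
input u4: composing its 1 substitution step yields center (-1/2, -1/2), radius 1/8
input u3: composing its 3 substitution steps yields center (-59/144, -5/72), radius 1/324
input u2: composing its 3 substitution steps yields center (-31/72, -11/144), radius 1/360
input u1: composing its 2 substitution steps yields center (-5/12, 0), radius 1/30


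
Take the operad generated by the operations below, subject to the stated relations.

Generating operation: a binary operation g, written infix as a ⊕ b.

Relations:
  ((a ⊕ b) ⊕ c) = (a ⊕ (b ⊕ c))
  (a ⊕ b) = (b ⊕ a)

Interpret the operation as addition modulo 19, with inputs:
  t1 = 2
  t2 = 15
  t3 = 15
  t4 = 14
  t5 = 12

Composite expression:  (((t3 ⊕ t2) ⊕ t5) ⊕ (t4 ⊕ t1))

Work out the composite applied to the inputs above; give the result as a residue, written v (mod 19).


(t3 ⊕ t2) = 11
((t3 ⊕ t2) ⊕ t5) = 4
(t4 ⊕ t1) = 16
(((t3 ⊕ t2) ⊕ t5) ⊕ (t4 ⊕ t1)) = 1

1 (mod 19)


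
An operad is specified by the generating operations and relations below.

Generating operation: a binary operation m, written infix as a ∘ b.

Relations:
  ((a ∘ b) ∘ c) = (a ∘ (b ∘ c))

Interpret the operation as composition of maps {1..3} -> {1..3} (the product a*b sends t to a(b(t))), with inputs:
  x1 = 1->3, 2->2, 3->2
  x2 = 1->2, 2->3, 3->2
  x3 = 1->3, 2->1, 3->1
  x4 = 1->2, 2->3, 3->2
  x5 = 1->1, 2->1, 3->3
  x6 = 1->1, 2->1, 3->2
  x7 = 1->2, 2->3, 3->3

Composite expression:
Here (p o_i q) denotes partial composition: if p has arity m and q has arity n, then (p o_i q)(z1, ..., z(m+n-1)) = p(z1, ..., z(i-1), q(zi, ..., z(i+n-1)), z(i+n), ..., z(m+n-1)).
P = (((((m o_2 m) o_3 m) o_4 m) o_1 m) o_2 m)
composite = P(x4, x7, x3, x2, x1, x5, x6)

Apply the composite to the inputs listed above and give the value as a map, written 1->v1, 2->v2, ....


1->3, 2->3, 3->3

(x7 ∘ x3) = 1->3, 2->2, 3->2
(x4 ∘ (x7 ∘ x3)) = 1->2, 2->3, 3->3
(x5 ∘ x6) = 1->1, 2->1, 3->1
(x1 ∘ (x5 ∘ x6)) = 1->3, 2->3, 3->3
(x2 ∘ (x1 ∘ (x5 ∘ x6))) = 1->2, 2->2, 3->2
((x4 ∘ (x7 ∘ x3)) ∘ (x2 ∘ (x1 ∘ (x5 ∘ x6)))) = 1->3, 2->3, 3->3


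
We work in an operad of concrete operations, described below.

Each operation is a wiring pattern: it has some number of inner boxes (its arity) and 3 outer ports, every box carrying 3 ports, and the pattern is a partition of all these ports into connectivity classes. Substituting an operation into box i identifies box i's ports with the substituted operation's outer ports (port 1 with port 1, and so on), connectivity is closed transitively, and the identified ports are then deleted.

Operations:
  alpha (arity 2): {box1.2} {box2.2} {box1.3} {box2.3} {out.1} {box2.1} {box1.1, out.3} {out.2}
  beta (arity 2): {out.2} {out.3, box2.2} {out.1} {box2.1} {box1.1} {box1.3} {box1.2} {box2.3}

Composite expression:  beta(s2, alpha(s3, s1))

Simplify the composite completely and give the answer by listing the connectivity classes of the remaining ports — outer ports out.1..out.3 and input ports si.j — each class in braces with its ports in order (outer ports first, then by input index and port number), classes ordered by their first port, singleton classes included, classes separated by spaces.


Two ports join when wires chain via beta-identified ports.
through alpha, on inputs (s3, s1): {out.1} {out.2} {out.3, s3.1} {s1.1} {s1.2} {s1.3} {s3.2} {s3.3} (out.j = stage outer ports)
through beta, on inputs (s2, s3, s1): {out.1} {out.2} {out.3} {s1.1} {s1.2} {s1.3} {s2.1} {s2.2} {s2.3} {s3.1} {s3.2} {s3.3} (out.j = stage outer ports)

{out.1} {out.2} {out.3} {s1.1} {s1.2} {s1.3} {s2.1} {s2.2} {s2.3} {s3.1} {s3.2} {s3.3}


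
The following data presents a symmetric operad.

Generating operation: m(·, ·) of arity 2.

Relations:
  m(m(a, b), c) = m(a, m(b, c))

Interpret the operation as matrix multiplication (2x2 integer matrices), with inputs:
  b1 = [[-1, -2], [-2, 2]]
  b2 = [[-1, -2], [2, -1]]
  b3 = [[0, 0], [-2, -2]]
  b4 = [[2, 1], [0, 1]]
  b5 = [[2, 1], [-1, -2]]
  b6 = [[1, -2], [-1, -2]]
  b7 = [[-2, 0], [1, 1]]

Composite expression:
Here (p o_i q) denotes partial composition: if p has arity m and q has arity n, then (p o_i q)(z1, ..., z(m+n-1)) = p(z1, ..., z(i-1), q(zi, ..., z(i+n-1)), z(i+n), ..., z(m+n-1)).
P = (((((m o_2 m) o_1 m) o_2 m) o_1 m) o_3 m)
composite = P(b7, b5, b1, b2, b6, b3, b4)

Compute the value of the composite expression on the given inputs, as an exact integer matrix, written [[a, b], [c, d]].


[[-160, -160], [-56, -56]]


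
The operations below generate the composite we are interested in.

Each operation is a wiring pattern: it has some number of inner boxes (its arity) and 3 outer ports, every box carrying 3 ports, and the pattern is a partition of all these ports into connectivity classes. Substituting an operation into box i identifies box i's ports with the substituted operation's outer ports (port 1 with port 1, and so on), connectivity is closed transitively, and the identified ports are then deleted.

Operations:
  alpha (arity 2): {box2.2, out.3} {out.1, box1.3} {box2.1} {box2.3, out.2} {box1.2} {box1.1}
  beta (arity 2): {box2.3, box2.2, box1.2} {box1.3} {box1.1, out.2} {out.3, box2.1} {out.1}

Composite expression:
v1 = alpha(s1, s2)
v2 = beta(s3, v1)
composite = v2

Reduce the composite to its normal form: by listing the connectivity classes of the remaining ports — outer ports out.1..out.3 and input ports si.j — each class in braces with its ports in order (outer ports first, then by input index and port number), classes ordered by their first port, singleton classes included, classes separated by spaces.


{out.1} {out.2, s3.1} {out.3, s1.3} {s1.1} {s1.2} {s2.1} {s2.2, s2.3, s3.2} {s3.3}


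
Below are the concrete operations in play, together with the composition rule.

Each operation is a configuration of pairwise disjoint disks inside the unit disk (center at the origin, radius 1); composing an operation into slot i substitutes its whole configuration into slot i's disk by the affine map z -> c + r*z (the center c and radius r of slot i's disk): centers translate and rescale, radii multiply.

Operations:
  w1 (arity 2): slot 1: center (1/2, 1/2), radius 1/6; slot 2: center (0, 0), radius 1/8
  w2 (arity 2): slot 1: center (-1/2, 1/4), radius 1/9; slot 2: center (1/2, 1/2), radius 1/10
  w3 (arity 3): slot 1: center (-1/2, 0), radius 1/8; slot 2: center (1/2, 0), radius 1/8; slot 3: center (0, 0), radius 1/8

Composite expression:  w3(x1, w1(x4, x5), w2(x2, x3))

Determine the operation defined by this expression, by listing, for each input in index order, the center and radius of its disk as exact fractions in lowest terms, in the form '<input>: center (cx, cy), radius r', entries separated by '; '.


x1: center (-1/2, 0), radius 1/8; x2: center (-1/16, 1/32), radius 1/72; x3: center (1/16, 1/16), radius 1/80; x4: center (9/16, 1/16), radius 1/48; x5: center (1/2, 0), radius 1/64

Only the slot chain above each x matters under w3; compose those maps.
for x1, the 1-step affine chain lands on center (-1/2, 0), radius 1/8
for x4, the 2-step affine chain lands on center (9/16, 1/16), radius 1/48
for x5, the 2-step affine chain lands on center (1/2, 0), radius 1/64
for x2, the 2-step affine chain lands on center (-1/16, 1/32), radius 1/72
for x3, the 2-step affine chain lands on center (1/16, 1/16), radius 1/80


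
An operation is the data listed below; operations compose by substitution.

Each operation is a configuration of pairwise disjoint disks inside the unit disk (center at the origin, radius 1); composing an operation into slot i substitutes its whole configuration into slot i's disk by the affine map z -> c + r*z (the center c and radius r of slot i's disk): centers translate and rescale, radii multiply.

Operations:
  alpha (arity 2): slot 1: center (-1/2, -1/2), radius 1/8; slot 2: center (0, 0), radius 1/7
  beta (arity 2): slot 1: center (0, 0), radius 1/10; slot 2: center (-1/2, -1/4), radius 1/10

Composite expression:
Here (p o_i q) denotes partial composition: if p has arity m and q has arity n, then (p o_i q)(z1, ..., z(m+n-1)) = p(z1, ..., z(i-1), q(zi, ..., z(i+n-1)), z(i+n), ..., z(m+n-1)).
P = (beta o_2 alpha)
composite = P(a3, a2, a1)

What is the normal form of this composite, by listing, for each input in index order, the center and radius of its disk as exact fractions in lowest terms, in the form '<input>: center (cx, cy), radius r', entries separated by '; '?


a1: center (-1/2, -1/4), radius 1/70; a2: center (-11/20, -3/10), radius 1/80; a3: center (0, 0), radius 1/10

Nesting under beta composes maps z -> c + r*z down each a-path.
a3: after 1 affine step, its disk has center (0, 0), radius 1/10
a2: after 2 affine steps, its disk has center (-11/20, -3/10), radius 1/80
a1: after 2 affine steps, its disk has center (-1/2, -1/4), radius 1/70
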